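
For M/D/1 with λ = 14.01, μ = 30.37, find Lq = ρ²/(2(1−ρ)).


ρ = 14.01/30.37 = 0.4613
M/D/1: Lq = ρ²/(2(1−ρ)) = 0.2128/(2·0.5387) = 0.19752

Final: 0.19752


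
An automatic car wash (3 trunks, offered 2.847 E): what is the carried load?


B(3,2.847) = 0.327440 (Erlang-B)
Carried load = a(1 − B) = 2.847·(1 − 0.327440) = 2.847·0.672560 = 1.9148 E

Final: 1.9148 Erlangs


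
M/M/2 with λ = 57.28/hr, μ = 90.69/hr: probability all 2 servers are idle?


a = λ/μ = 57.28/90.69 = 0.6316; ρ = a/c = 0.3158
Σ_{k=0}^{1} a^k/k! (terms k=0..1) = 1.00000 + 0.63160 = 1.63160
Tail: a^2/(2!(1−ρ)) = 0.39892/(2·0.6842) = 0.29152
P₀ = 1/(1.63160 + 0.29152) = 1/1.92313 = 0.519987

Final: 0.519987


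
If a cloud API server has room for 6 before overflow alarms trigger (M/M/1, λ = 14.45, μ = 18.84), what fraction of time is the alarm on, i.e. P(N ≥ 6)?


ρ = 14.45/18.84 = 0.7670
P(N ≥ n) = ρ^n = 0.7670^6 = 0.203574

Final: 0.203574


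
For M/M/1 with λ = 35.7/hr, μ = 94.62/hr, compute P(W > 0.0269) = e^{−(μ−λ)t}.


W ~ Exponential(μ−λ) for M/M/1.
μ − λ = 94.62 − 35.7 = 58.9200
P(W > t) = e^{−(μ−λ)t} = e^{−1.5849} = 0.204958

Final: 0.204958


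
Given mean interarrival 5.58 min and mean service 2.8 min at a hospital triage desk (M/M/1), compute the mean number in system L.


λ = 60/5.58 = 10.7527 /hr
μ = 60/2.8 = 21.4286 /hr
ρ = λ/μ = 10.7527/21.4286 = 0.5018
L = ρ/(1−ρ) = 0.5018/0.4982 = 1.0072

Final: 1.0072


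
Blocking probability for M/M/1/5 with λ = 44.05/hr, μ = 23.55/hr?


ρ = λ/μ = 44.05/23.55 = 1.8705
P_K = (1−ρ)ρ^K/(1−ρ^(K+1)) = (-0.8705·22.896811)/(1 − 42.828218)
= -19.931407/-41.828218 = 0.476506

Final: 0.476506


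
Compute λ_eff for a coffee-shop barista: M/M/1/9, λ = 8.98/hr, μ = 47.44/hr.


ρ = 0.1893; P_K = (1−ρ)ρ^9/(1−ρ^10) = 0.0000002530
λ_eff = λ(1 − P_K) = 8.98·(1 − 0.0000002530) = 8.98·1.000000 = 8.9800 /hr

Final: 8.9800 /hr


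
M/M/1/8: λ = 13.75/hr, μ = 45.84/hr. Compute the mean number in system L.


ρ = 13.75/45.84 = 0.3000
L = ρ[1 − (K+1)ρ^K + Kρ^(K+1)] / [(1−ρ)(1−ρ^(K+1))]
Numerator: 0.3000·(1 − 9·0.00006553 + 8·0.00001966) = 0.299827
Denominator: (0.7000)·(0.999980) = 0.700030
L = 0.299827/0.700030 = 0.4283

Final: 0.4283


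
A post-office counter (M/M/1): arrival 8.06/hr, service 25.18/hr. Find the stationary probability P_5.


ρ = 8.06/25.18 = 0.3201
P_n = (1−ρ)·ρ^n = (1 − 0.3201)·0.3201^5 = 0.6799·0.003360 = 0.002285

Final: 0.002285


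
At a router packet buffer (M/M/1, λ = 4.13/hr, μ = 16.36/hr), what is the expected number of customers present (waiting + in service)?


ρ = λ/μ = 4.13/16.36 = 0.2524
L = ρ/(1−ρ) = 0.2524/(1 − 0.2524) = 0.2524/0.7476 = 0.3377

Final: 0.3377


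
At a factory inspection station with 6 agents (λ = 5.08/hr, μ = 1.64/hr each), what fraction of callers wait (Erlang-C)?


a = λ/μ = 3.0976; ρ = a/6 = 0.5163
P₀ = 0.044254 (from M/M/c formula)
C(c,a) = [a^c/(c!(1−ρ))]·P₀ = [883.32228/(720·0.4837)]·0.044254
= 2.53615·0.044254 = 0.112234

Final: 0.112234


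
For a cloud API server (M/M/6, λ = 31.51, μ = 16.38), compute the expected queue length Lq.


a = λ/μ = 1.9237; ρ = a/6 = 0.3206
P₀ = 0.145897
Lq = P₀·a^c·ρ / (c!·(1−ρ)²) = 0.145897·50.67655·0.3206/(720·0.46156)
= 0.007133

Final: 0.007133


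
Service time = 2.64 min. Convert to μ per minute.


μ = 1/(service time) in consistent units.
1 minute = 1 min, so μ = 1/2.64 = 0.3788 per minute

Final: 0.3788 /min


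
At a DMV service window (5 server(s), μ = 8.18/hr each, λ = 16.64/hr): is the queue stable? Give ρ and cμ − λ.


Total capacity cμ = 5·8.18 = 40.90/hr
ρ = λ/(cμ) = 16.64/40.90 = 0.4068
Stable ⇔ ρ < 1: YES
Spare capacity = cμ − λ = 40.90 − 16.64 = 24.26/hr

Final: ρ = 0.4068; stable; margin = 24.26/hr


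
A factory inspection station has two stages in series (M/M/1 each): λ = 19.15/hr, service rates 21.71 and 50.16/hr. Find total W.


Each node sees arrival rate λ = 19.15/hr (tandem ⇒ throughput preserved).
W₁ = 1/(μ₁−λ) = 1/(21.71−19.15) = 0.39062 hr
W₂ = 1/(μ₂−λ) = 1/(50.16−19.15) = 0.03225 hr
W_total = W₁ + W₂ = 0.39062 + 0.03225 = 0.42287 hr

Final: 0.42287 hr


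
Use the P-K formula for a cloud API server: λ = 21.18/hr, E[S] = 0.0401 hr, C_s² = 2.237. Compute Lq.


ρ = λ·E[S] = 21.18·0.0401 = 0.8493
Lq = ρ²(1+C_s²)/(2(1−ρ)) = 0.7213·(1+2.237)/(2·0.1507)
= 0.7213·3.2370/0.3014 = 7.74804

Final: 7.74804


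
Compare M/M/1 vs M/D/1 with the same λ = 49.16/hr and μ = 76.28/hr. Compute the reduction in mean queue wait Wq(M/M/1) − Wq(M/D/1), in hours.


ρ = 49.16/76.28 = 0.6445
Wq(M/M/1) = ρ/(μ−λ) = 0.6445/27.12 = 0.02376 hr
Wq(M/D/1) = ρ/(2(μ−λ)) = 0.01188 hr
Savings = 0.02376 − 0.01188 = 0.01188 hr

Final: 0.01188 hr


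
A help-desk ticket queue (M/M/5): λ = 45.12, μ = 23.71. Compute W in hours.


a = 1.9030; ρ = 0.3806; P₀ = 0.148270
Lq = P₀·a^c·ρ/(c!(1−ρ)²) = 0.03059
Wq = Lq/λ = 0.03059/45.12 = 0.0006780 hr
W = Wq + 1/μ = 0.0006780 + 0.04218 = 0.04285 hr

Final: 0.04285 hr


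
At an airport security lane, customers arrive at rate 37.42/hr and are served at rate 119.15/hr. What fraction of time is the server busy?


ρ = λ/μ = 37.42/119.15 = 0.3141

Final: 0.3141


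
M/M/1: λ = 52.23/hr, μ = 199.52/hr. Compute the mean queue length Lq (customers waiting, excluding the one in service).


ρ = 52.23/199.52 = 0.2618
Lq = ρ²/(1−ρ) = 0.06853/0.7382 = 0.09283

Final: 0.09283


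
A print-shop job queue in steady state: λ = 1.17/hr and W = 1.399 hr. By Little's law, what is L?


L = λW = 1.17·1.399 = 1.6368

Final: 1.6368


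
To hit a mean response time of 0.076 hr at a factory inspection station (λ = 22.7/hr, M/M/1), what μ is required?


W = 1/(μ−λ) ⇒ μ − λ = 1/W = 1/0.076 = 13.1579
μ = λ + 1/W = 22.7 + 13.1579 = 35.8579 per hr

Final: 35.8579 /hr


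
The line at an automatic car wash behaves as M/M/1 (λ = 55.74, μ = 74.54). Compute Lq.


ρ = 55.74/74.54 = 0.7478
Lq = ρ²/(1−ρ) = 0.5592/0.2522 = 2.2171

Final: 2.2171


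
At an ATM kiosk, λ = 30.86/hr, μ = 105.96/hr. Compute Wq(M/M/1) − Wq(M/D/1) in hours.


ρ = 30.86/105.96 = 0.2912
Wq(M/M/1) = ρ/(μ−λ) = 0.2912/75.10 = 0.003878 hr
Wq(M/D/1) = ρ/(2(μ−λ)) = 0.001939 hr
Savings = 0.003878 − 0.001939 = 0.001939 hr

Final: 0.001939 hr


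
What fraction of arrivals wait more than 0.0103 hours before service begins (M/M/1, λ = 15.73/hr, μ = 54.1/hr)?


ρ = 15.73/54.1 = 0.2908
P(Wq > t) = ρ·e^{−(μ−λ)t} = 0.2908·e^{−0.3952}
= 0.2908·0.673538 = 0.195836

Final: 0.195836


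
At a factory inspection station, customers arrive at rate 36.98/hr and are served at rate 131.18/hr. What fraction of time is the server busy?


ρ = λ/μ = 36.98/131.18 = 0.2819

Final: 0.2819


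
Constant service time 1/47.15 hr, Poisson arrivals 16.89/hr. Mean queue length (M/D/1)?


ρ = 16.89/47.15 = 0.3582
M/D/1: Lq = ρ²/(2(1−ρ)) = 0.1283/(2·0.6418) = 0.09997

Final: 0.09997


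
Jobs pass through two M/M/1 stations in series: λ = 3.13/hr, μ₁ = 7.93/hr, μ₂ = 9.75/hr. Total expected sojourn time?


Each node sees arrival rate λ = 3.13/hr (tandem ⇒ throughput preserved).
W₁ = 1/(μ₁−λ) = 1/(7.93−3.13) = 0.20833 hr
W₂ = 1/(μ₂−λ) = 1/(9.75−3.13) = 0.15106 hr
W_total = W₁ + W₂ = 0.20833 + 0.15106 = 0.35939 hr

Final: 0.35939 hr


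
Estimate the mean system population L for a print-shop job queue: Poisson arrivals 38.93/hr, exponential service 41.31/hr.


ρ = λ/μ = 38.93/41.31 = 0.9424
L = ρ/(1−ρ) = 0.9424/(1 − 0.9424) = 0.9424/0.05761 = 16.3571

Final: 16.3571


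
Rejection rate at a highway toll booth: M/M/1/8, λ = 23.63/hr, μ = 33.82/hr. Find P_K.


ρ = λ/μ = 23.63/33.82 = 0.6987
P_K = (1−ρ)ρ^K/(1−ρ^(K+1)) = (0.3013·0.056796)/(1 − 0.039684)
= 0.017113/0.960316 = 0.017820

Final: 0.017820


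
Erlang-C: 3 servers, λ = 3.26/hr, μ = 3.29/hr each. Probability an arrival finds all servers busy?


a = λ/μ = 0.9909; ρ = a/3 = 0.3303
P₀ = 0.367117 (from M/M/c formula)
C(c,a) = [a^c/(c!(1−ρ))]·P₀ = [0.97289/(6·0.6697)]·0.367117
= 0.24212·0.367117 = 0.088886

Final: 0.088886


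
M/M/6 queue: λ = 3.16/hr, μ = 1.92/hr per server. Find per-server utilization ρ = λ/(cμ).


ρ = λ/(cμ) = 3.16/(6·1.92) = 3.16/11.52 = 0.2743

Final: 0.2743


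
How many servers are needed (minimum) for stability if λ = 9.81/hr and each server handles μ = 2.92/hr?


Stability requires cμ > λ ⇔ c > λ/μ.
λ/μ = 9.81/2.92 = 3.3596
Minimum integer c = ⌊3.3596⌋ + 1 = 4
Check: 4·2.92 = 11.68 > 9.81, while 3·2.92 = 8.76 ≤ 9.81

Final: 4 servers


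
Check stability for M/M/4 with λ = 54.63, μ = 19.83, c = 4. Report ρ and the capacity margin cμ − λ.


Total capacity cμ = 4·19.83 = 79.32/hr
ρ = λ/(cμ) = 54.63/79.32 = 0.6887
Stable ⇔ ρ < 1: YES
Spare capacity = cμ − λ = 79.32 − 54.63 = 24.69/hr

Final: ρ = 0.6887; stable; margin = 24.69/hr


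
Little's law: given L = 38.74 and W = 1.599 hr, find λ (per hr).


λ = L/W = 38.74/1.599 = 24.2276 /hr

Final: 24.2276 /hr


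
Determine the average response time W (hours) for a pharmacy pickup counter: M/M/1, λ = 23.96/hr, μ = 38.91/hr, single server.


W = 1/(μ−λ) = 1/(38.91 − 23.96) = 1/14.95 = 0.06689 hr

Final: 0.06689 hr


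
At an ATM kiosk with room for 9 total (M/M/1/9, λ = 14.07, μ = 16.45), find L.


ρ = 14.07/16.45 = 0.8553
L = ρ[1 − (K+1)ρ^K + Kρ^(K+1)] / [(1−ρ)(1−ρ^(K+1))]
Numerator: 0.8553·(1 − 10·0.244993 + 9·0.209547) = 0.372915
Denominator: (0.1447)·(0.790453) = 0.114363
L = 0.372915/0.114363 = 3.2608

Final: 3.2608


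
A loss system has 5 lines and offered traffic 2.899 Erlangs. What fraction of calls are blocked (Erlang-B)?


B(c,a) = (a^c/c!) / Σ_{k=0}^{c} a^k/k!
a^5/5! = 1.706317
Σ terms (k=0..5): 1.00000 + 2.89900 + 4.20210 + 4.06063 + 2.94294 + 1.70632 = 16.810989
B = 1.706317/16.810989 = 0.101500

Final: 0.101500


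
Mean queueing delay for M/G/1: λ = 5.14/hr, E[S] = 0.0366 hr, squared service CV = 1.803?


ρ = λ·E[S] = 5.14·0.0366 = 0.1881
E[S²] = E[S]²(1+C_s²) = 0.0366²·(1+1.803) = 0.003755
Wq = λ·E[S²]/(2(1−ρ)) = 5.14·0.003755/(2·0.8119) = 0.01189 hr

Final: 0.01189 hr


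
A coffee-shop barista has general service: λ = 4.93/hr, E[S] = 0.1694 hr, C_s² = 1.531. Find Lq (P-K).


ρ = λ·E[S] = 4.93·0.1694 = 0.8351
Lq = ρ²(1+C_s²)/(2(1−ρ)) = 0.6975·(1+1.531)/(2·0.1649)
= 0.6975·2.5310/0.3297 = 5.35393

Final: 5.35393


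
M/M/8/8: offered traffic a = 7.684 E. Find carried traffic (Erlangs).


B(8,7.684) = 0.217880 (Erlang-B)
Carried load = a(1 − B) = 7.684·(1 − 0.217880) = 7.684·0.782120 = 6.0098 E

Final: 6.0098 Erlangs


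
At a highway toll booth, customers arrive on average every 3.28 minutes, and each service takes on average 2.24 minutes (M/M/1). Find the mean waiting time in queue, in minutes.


λ = 60/3.28 = 18.2927 /hr
μ = 60/2.24 = 26.7857 /hr
ρ = λ/μ = 18.2927/26.7857 = 0.6829
Wq = ρ/(μ−λ) = 0.6829/(26.7857−18.2927) = 0.08041 hr
In minutes: 0.08041·60 = 4.825 min

Final: 4.825 min


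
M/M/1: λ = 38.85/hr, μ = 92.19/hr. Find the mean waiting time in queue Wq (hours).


ρ = 38.85/92.19 = 0.4214
Wq = ρ/(μ−λ) = 0.4214/(92.19 − 38.85) = 0.4214/53.34 = 0.007900 hr

Final: 0.007900 hr


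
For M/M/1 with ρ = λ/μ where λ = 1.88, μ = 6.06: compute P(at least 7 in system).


ρ = 1.88/6.06 = 0.3102
P(N ≥ n) = ρ^n = 0.3102^7 = 0.0002766

Final: 0.0002766


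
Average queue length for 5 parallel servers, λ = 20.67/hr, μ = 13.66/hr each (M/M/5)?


a = λ/μ = 1.5132; ρ = a/5 = 0.3026
P₀ = 0.219841
Lq = P₀·a^c·ρ / (c!·(1−ρ)²) = 0.219841·7.93321·0.3026/(120·0.48632)
= 0.009044

Final: 0.009044


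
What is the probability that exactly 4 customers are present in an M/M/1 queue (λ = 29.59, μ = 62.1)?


ρ = 29.59/62.1 = 0.4765
P_n = (1−ρ)·ρ^n = (1 − 0.4765)·0.4765^4 = 0.5235·0.051548 = 0.026986

Final: 0.026986


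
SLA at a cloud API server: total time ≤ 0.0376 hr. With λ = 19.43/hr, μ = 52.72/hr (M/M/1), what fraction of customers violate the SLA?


W ~ Exponential(μ−λ) for M/M/1.
μ − λ = 52.72 − 19.43 = 33.2900
P(W > t) = e^{−(μ−λ)t} = e^{−1.2517} = 0.286017

Final: 0.286017


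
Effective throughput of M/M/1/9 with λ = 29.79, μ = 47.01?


ρ = 0.6337; P_K = (1−ρ)ρ^9/(1−ρ^10) = 0.006100
λ_eff = λ(1 − P_K) = 29.79·(1 − 0.006100) = 29.79·0.993900 = 29.6083 /hr

Final: 29.6083 /hr


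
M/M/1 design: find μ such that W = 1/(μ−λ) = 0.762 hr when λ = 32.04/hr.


W = 1/(μ−λ) ⇒ μ − λ = 1/W = 1/0.762 = 1.3123
μ = λ + 1/W = 32.04 + 1.3123 = 33.3523 per hr

Final: 33.3523 /hr


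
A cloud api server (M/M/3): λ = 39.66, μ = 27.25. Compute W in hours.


a = 1.4554; ρ = 0.4851; P₀ = 0.221607
Lq = P₀·a^c·ρ/(c!(1−ρ)²) = 0.20839
Wq = Lq/λ = 0.20839/39.66 = 0.005254 hr
W = Wq + 1/μ = 0.005254 + 0.03670 = 0.04195 hr

Final: 0.04195 hr


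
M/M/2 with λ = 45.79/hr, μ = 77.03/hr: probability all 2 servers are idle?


a = λ/μ = 45.79/77.03 = 0.5944; ρ = a/c = 0.2972
Σ_{k=0}^{1} a^k/k! (terms k=0..1) = 1.00000 + 0.59444 = 1.59444
Tail: a^2/(2!(1−ρ)) = 0.35336/(2·0.7028) = 0.25140
P₀ = 1/(1.59444 + 0.25140) = 1/1.84585 = 0.541756

Final: 0.541756


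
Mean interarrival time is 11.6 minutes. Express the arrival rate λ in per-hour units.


λ = 1/(interarrival time) in consistent units.
1 hour = 60 min, so λ = 60/11.6 = 5.1724 per hour

Final: 5.1724 /hr


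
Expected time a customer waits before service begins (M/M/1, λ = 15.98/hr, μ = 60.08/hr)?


ρ = 15.98/60.08 = 0.2660
Wq = ρ/(μ−λ) = 0.2660/(60.08 − 15.98) = 0.2660/44.10 = 0.006031 hr

Final: 0.006031 hr


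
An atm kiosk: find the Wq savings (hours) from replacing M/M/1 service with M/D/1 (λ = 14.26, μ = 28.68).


ρ = 14.26/28.68 = 0.4972
Wq(M/M/1) = ρ/(μ−λ) = 0.4972/14.42 = 0.03448 hr
Wq(M/D/1) = ρ/(2(μ−λ)) = 0.01724 hr
Savings = 0.03448 − 0.01724 = 0.01724 hr

Final: 0.01724 hr


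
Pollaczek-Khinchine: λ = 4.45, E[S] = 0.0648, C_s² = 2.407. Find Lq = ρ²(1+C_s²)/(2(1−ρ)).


ρ = λ·E[S] = 4.45·0.0648 = 0.2884
Lq = ρ²(1+C_s²)/(2(1−ρ)) = 0.08315·(1+2.407)/(2·0.7116)
= 0.08315·3.4070/1.4233 = 0.19905

Final: 0.19905


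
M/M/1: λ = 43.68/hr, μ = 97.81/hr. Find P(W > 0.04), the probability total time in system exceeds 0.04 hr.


W ~ Exponential(μ−λ) for M/M/1.
μ − λ = 97.81 − 43.68 = 54.1300
P(W > t) = e^{−(μ−λ)t} = e^{−2.1652} = 0.114727

Final: 0.114727


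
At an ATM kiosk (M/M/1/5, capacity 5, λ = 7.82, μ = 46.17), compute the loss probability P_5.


ρ = λ/μ = 7.82/46.17 = 0.1694
P_K = (1−ρ)ρ^K/(1−ρ^(K+1)) = (0.8306·0.0001394)/(1 − 0.00002361)
= 0.0001158/0.999976 = 0.0001158

Final: 0.0001158


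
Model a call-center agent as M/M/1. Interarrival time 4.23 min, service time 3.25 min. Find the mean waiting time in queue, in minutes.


λ = 60/4.23 = 14.1844 /hr
μ = 60/3.25 = 18.4615 /hr
ρ = λ/μ = 14.1844/18.4615 = 0.7683
Wq = ρ/(μ−λ) = 0.7683/(18.4615−14.1844) = 0.17963 hr
In minutes: 0.17963·60 = 10.778 min

Final: 10.778 min


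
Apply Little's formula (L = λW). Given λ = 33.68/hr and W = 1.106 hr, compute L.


L = λW = 33.68·1.106 = 37.2501

Final: 37.2501


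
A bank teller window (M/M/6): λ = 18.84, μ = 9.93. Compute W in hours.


a = 1.8973; ρ = 0.3162; P₀ = 0.149815
Lq = P₀·a^c·ρ/(c!(1−ρ)²) = 0.006564
Wq = Lq/λ = 0.006564/18.84 = 0.0003484 hr
W = Wq + 1/μ = 0.0003484 + 0.10070 = 0.10105 hr

Final: 0.10105 hr


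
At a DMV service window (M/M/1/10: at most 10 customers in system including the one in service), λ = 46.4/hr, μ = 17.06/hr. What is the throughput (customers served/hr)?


ρ = 2.7198; P_K = (1−ρ)ρ^10/(1−ρ^11) = 0.632338
λ_eff = λ(1 − P_K) = 46.4·(1 − 0.632338) = 46.4·0.367662 = 17.0595 /hr

Final: 17.0595 /hr


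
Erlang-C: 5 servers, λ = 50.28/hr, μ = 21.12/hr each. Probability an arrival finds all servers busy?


a = λ/μ = 2.3807; ρ = a/5 = 0.4761
P₀ = 0.090759 (from M/M/c formula)
C(c,a) = [a^c/(c!(1−ρ))]·P₀ = [76.47276/(120·0.5239)]·0.090759
= 1.21649·0.090759 = 0.110407

Final: 0.110407


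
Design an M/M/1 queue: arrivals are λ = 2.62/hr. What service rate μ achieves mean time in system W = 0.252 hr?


W = 1/(μ−λ) ⇒ μ − λ = 1/W = 1/0.252 = 3.9683
μ = λ + 1/W = 2.62 + 3.9683 = 6.5883 per hr

Final: 6.5883 /hr


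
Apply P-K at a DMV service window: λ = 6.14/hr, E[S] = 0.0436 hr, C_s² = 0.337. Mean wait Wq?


ρ = λ·E[S] = 6.14·0.0436 = 0.2677
E[S²] = E[S]²(1+C_s²) = 0.0436²·(1+0.337) = 0.002542
Wq = λ·E[S²]/(2(1−ρ)) = 6.14·0.002542/(2·0.7323) = 0.01066 hr

Final: 0.01066 hr


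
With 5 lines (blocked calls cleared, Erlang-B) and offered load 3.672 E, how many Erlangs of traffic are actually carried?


B(5,3.672) = 0.169590 (Erlang-B)
Carried load = a(1 − B) = 3.672·(1 − 0.169590) = 3.672·0.830410 = 3.0493 E

Final: 3.0493 Erlangs


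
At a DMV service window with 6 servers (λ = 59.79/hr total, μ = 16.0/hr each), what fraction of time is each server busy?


ρ = λ/(cμ) = 59.79/(6·16.0) = 59.79/96.00 = 0.6228

Final: 0.6228


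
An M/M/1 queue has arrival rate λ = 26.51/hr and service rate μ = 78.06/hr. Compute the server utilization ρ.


ρ = λ/μ = 26.51/78.06 = 0.3396

Final: 0.3396


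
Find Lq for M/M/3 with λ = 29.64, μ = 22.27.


a = λ/μ = 1.3309; ρ = a/3 = 0.4436
P₀ = 0.254913
Lq = P₀·a^c·ρ / (c!·(1−ρ)²) = 0.254913·2.35762·0.4436/(6·0.30953)
= 0.14357

Final: 0.14357


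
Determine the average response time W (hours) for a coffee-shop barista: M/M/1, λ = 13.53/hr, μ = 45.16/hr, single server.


W = 1/(μ−λ) = 1/(45.16 − 13.53) = 1/31.63 = 0.03162 hr

Final: 0.03162 hr


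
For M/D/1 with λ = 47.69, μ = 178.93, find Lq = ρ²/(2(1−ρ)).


ρ = 47.69/178.93 = 0.2665
M/D/1: Lq = ρ²/(2(1−ρ)) = 0.07104/(2·0.7335) = 0.04843

Final: 0.04843


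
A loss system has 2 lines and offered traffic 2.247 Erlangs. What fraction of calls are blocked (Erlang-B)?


B(c,a) = (a^c/c!) / Σ_{k=0}^{c} a^k/k!
a^2/2! = 2.524504
Σ terms (k=0..2): 1.00000 + 2.24700 + 2.52450 = 5.771504
B = 2.524504/5.771504 = 0.437408

Final: 0.437408


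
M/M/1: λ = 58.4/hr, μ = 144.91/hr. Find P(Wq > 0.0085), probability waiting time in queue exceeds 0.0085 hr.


ρ = 58.4/144.91 = 0.4030
P(Wq > t) = ρ·e^{−(μ−λ)t} = 0.4030·e^{−0.7353}
= 0.4030·0.479345 = 0.193180

Final: 0.193180


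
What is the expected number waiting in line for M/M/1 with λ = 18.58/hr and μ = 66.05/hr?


ρ = 18.58/66.05 = 0.2813
Lq = ρ²/(1−ρ) = 0.07913/0.7187 = 0.1101

Final: 0.1101


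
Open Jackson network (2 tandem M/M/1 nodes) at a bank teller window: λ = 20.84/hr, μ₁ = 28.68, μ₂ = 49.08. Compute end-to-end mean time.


Each node sees arrival rate λ = 20.84/hr (tandem ⇒ throughput preserved).
W₁ = 1/(μ₁−λ) = 1/(28.68−20.84) = 0.12755 hr
W₂ = 1/(μ₂−λ) = 1/(49.08−20.84) = 0.03541 hr
W_total = W₁ + W₂ = 0.12755 + 0.03541 = 0.16296 hr

Final: 0.16296 hr


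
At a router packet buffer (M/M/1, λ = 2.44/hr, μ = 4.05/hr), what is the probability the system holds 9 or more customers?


ρ = 2.44/4.05 = 0.6025
P(N ≥ n) = ρ^n = 0.6025^9 = 0.010457

Final: 0.010457


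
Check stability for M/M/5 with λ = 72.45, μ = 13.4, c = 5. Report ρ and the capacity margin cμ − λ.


Total capacity cμ = 5·13.4 = 67.00/hr
ρ = λ/(cμ) = 72.45/67.00 = 1.0813
Stable ⇔ ρ < 1: NO
Spare capacity = cμ − λ = 67.00 − 72.45 = -5.45/hr

Final: ρ = 1.0813; unstable; margin = -5.45/hr


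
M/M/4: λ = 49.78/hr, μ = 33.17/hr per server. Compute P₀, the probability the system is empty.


a = λ/μ = 49.78/33.17 = 1.5008; ρ = a/c = 0.3752
Σ_{k=0}^{3} a^k/k! (terms k=0..3) = 1.00000 + 1.50075 + 1.12613 + 0.56335 = 4.19023
Tail: a^4/(4!(1−ρ)) = 5.07268/(24·0.6248) = 0.33828
P₀ = 1/(4.19023 + 0.33828) = 1/4.52851 = 0.220823

Final: 0.220823


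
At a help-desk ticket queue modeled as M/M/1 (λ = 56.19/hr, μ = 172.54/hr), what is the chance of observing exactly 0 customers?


ρ = 56.19/172.54 = 0.3257
P_n = (1−ρ)·ρ^n = (1 − 0.3257)·0.3257^0 = 0.6743·1.000000 = 0.674336

Final: 0.674336


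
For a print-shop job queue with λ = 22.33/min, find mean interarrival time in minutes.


Mean interarrival time = 1/λ = 1/22.33 minute = 0.04478 minute
In minutes: 0.04478 × 1 = 0.04478 min

Final: 0.04478 min


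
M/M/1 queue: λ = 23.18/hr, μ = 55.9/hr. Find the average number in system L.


ρ = λ/μ = 23.18/55.9 = 0.4147
L = ρ/(1−ρ) = 0.4147/(1 − 0.4147) = 0.4147/0.5853 = 0.7084

Final: 0.7084


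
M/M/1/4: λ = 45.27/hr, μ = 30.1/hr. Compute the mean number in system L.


ρ = 45.27/30.1 = 1.5040
L = ρ[1 − (K+1)ρ^K + Kρ^(K+1)] / [(1−ρ)(1−ρ^(K+1))]
Numerator: 1.5040·(1 − 5·5.116536 + 4·7.695201) = 9.321902
Denominator: (-0.5040)·(-6.695201) = 3.374293
L = 9.321902/3.374293 = 2.7626

Final: 2.7626


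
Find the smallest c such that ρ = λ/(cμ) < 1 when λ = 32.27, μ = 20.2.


Stability requires cμ > λ ⇔ c > λ/μ.
λ/μ = 32.27/20.2 = 1.5975
Minimum integer c = ⌊1.5975⌋ + 1 = 2
Check: 2·20.2 = 40.40 > 32.27, while 1·20.2 = 20.20 ≤ 32.27

Final: 2 servers


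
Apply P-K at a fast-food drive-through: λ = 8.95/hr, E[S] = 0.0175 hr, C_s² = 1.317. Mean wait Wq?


ρ = λ·E[S] = 8.95·0.0175 = 0.1566
E[S²] = E[S]²(1+C_s²) = 0.0175²·(1+1.317) = 0.0007096
Wq = λ·E[S²]/(2(1−ρ)) = 8.95·0.0007096/(2·0.8434) = 0.003765 hr

Final: 0.003765 hr


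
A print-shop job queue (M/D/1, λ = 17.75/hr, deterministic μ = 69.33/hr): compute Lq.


ρ = 17.75/69.33 = 0.2560
M/D/1: Lq = ρ²/(2(1−ρ)) = 0.06555/(2·0.7440) = 0.04405

Final: 0.04405


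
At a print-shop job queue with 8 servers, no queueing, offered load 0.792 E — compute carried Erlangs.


B(8,0.792) = 0.000001739 (Erlang-B)
Carried load = a(1 − B) = 0.792·(1 − 0.000001739) = 0.792·0.999998 = 0.7920 E

Final: 0.7920 Erlangs


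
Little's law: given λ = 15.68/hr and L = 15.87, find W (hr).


W = L/λ = 15.87/15.68 = 1.0121 hr

Final: 1.0121 hr


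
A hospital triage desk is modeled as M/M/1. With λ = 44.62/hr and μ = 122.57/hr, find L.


ρ = λ/μ = 44.62/122.57 = 0.3640
L = ρ/(1−ρ) = 0.3640/(1 − 0.3640) = 0.3640/0.6360 = 0.5724

Final: 0.5724


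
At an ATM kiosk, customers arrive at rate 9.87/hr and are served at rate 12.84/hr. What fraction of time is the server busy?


ρ = λ/μ = 9.87/12.84 = 0.7687

Final: 0.7687


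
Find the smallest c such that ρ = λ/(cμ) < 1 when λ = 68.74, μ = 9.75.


Stability requires cμ > λ ⇔ c > λ/μ.
λ/μ = 68.74/9.75 = 7.0503
Minimum integer c = ⌊7.0503⌋ + 1 = 8
Check: 8·9.75 = 78.00 > 68.74, while 7·9.75 = 68.25 ≤ 68.74

Final: 8 servers


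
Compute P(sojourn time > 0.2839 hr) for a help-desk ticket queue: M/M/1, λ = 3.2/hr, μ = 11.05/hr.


W ~ Exponential(μ−λ) for M/M/1.
μ − λ = 11.05 − 3.2 = 7.8500
P(W > t) = e^{−(μ−λ)t} = e^{−2.2286} = 0.107677

Final: 0.107677


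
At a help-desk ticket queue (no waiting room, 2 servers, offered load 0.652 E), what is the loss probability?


B(c,a) = (a^c/c!) / Σ_{k=0}^{c} a^k/k!
a^2/2! = 0.212552
Σ terms (k=0..2): 1.00000 + 0.65200 + 0.21255 = 1.864552
B = 0.212552/1.864552 = 0.113996

Final: 0.113996


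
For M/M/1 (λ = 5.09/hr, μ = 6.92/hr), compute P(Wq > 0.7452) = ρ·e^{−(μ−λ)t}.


ρ = 5.09/6.92 = 0.7355
P(Wq > t) = ρ·e^{−(μ−λ)t} = 0.7355·e^{−1.3637}
= 0.7355·0.255709 = 0.188086

Final: 0.188086


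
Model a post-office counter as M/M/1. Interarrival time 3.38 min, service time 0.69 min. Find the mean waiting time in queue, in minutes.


λ = 60/3.38 = 17.7515 /hr
μ = 60/0.69 = 86.9565 /hr
ρ = λ/μ = 17.7515/86.9565 = 0.2041
Wq = ρ/(μ−λ) = 0.2041/(86.9565−17.7515) = 0.002950 hr
In minutes: 0.002950·60 = 0.1770 min

Final: 0.1770 min


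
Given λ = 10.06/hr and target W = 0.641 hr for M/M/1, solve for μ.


W = 1/(μ−λ) ⇒ μ − λ = 1/W = 1/0.641 = 1.5601
μ = λ + 1/W = 10.06 + 1.5601 = 11.6201 per hr

Final: 11.6201 /hr


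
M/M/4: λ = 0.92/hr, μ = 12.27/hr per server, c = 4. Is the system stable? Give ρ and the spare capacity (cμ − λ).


Total capacity cμ = 4·12.27 = 49.08/hr
ρ = λ/(cμ) = 0.92/49.08 = 0.01874
Stable ⇔ ρ < 1: YES
Spare capacity = cμ − λ = 49.08 − 0.92 = 48.16/hr

Final: ρ = 0.01874; stable; margin = 48.16/hr


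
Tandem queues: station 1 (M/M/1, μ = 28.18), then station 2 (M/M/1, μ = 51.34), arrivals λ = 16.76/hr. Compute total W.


Each node sees arrival rate λ = 16.76/hr (tandem ⇒ throughput preserved).
W₁ = 1/(μ₁−λ) = 1/(28.18−16.76) = 0.08757 hr
W₂ = 1/(μ₂−λ) = 1/(51.34−16.76) = 0.02892 hr
W_total = W₁ + W₂ = 0.08757 + 0.02892 = 0.11648 hr

Final: 0.11648 hr


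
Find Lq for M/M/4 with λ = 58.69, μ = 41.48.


a = λ/μ = 1.4149; ρ = a/4 = 0.3537
P₀ = 0.241176
Lq = P₀·a^c·ρ / (c!·(1−ρ)²) = 0.241176·4.00776·0.3537/(24·0.41767)
= 0.03411

Final: 0.03411


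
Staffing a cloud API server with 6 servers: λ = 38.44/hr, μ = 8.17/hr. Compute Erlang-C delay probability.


a = λ/μ = 4.7050; ρ = a/6 = 0.7842
P₀ = 0.006965 (from M/M/c formula)
C(c,a) = [a^c/(c!(1−ρ))]·P₀ = [10848.45607/(720·0.2158)]·0.006965
= 69.81087·0.006965 = 0.486226

Final: 0.486226


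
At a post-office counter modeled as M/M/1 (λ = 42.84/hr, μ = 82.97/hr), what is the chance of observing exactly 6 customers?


ρ = 42.84/82.97 = 0.5163
P_n = (1−ρ)·ρ^n = (1 − 0.5163)·0.5163^6 = 0.4837·0.018948 = 0.009165

Final: 0.009165


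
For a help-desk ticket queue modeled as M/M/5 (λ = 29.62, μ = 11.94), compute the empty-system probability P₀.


a = λ/μ = 29.62/11.94 = 2.4807; ρ = a/c = 0.4961
Σ_{k=0}^{4} a^k/k! (terms k=0..4) = 1.00000 + 2.48074 + 3.07703 + 2.54443 + 1.57802 = 10.68021
Tail: a^5/(5!(1−ρ)) = 93.95148/(120·0.5039) = 1.55389
P₀ = 1/(10.68021 + 1.55389) = 1/12.23410 = 0.081739

Final: 0.081739


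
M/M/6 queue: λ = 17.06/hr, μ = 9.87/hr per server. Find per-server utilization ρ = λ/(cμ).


ρ = λ/(cμ) = 17.06/(6·9.87) = 17.06/59.22 = 0.2881

Final: 0.2881


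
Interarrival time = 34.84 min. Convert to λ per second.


λ = 1/(interarrival time) in consistent units.
1 second = 0.0166667 min, so λ = 0.0166667/34.84 = 0.0004784 per second

Final: 0.0004784 /sec


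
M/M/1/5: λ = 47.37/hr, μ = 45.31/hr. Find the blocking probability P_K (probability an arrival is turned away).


ρ = λ/μ = 47.37/45.31 = 1.0455
P_K = (1−ρ)ρ^K/(1−ρ^(K+1)) = (-0.04546·1.248954)/(1 − 1.305738)
= -0.056783/-0.305738 = 0.185725

Final: 0.185725


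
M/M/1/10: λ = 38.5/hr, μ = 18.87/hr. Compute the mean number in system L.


ρ = 38.5/18.87 = 2.0403
L = ρ[1 − (K+1)ρ^K + Kρ^(K+1)] / [(1−ρ)(1−ρ^(K+1))]
Numerator: 2.0403·(1 − 11·1249.937488 + 10·2550.216920) = 23981.106945
Denominator: (-1.0403)·(-2549.216920) = 2651.888083
L = 23981.106945/2651.888083 = 9.0430

Final: 9.0430


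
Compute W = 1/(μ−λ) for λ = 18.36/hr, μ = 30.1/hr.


W = 1/(μ−λ) = 1/(30.1 − 18.36) = 1/11.74 = 0.08518 hr

Final: 0.08518 hr


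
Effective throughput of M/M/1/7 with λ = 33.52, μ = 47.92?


ρ = 0.6995; P_K = (1−ρ)ρ^7/(1−ρ^8) = 0.026121
λ_eff = λ(1 − P_K) = 33.52·(1 − 0.026121) = 33.52·0.973879 = 32.6444 /hr

Final: 32.6444 /hr


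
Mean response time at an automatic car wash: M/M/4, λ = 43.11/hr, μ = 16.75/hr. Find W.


a = 2.5737; ρ = 0.6434; P₀ = 0.067319
Lq = P₀·a^c·ρ/(c!(1−ρ)²) = 0.62287
Wq = Lq/λ = 0.62287/43.11 = 0.01445 hr
W = Wq + 1/μ = 0.01445 + 0.05970 = 0.07415 hr

Final: 0.07415 hr


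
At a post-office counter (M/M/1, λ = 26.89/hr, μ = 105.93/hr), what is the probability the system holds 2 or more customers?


ρ = 26.89/105.93 = 0.2538
P(N ≥ n) = ρ^n = 0.2538^2 = 0.064438

Final: 0.064438


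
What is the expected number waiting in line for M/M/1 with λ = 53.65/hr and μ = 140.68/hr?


ρ = 53.65/140.68 = 0.3814
Lq = ρ²/(1−ρ) = 0.1454/0.6186 = 0.2351

Final: 0.2351


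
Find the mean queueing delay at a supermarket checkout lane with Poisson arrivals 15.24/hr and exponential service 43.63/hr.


ρ = 15.24/43.63 = 0.3493
Wq = ρ/(μ−λ) = 0.3493/(43.63 − 15.24) = 0.3493/28.39 = 0.01230 hr

Final: 0.01230 hr


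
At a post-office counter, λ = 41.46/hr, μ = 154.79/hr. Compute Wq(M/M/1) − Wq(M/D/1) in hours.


ρ = 41.46/154.79 = 0.2678
Wq(M/M/1) = ρ/(μ−λ) = 0.2678/113.33 = 0.002363 hr
Wq(M/D/1) = ρ/(2(μ−λ)) = 0.001182 hr
Savings = 0.002363 − 0.001182 = 0.001182 hr

Final: 0.001182 hr


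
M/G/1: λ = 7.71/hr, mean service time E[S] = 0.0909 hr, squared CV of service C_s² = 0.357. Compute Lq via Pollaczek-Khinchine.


ρ = λ·E[S] = 7.71·0.0909 = 0.7008
Lq = ρ²(1+C_s²)/(2(1−ρ)) = 0.4912·(1+0.357)/(2·0.2992)
= 0.4912·1.3570/0.5983 = 1.11399

Final: 1.11399


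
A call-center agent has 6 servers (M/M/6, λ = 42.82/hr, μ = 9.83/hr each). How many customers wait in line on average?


a = λ/μ = 4.3561; ρ = a/6 = 0.7260
P₀ = 0.010950
Lq = P₀·a^c·ρ / (c!·(1−ρ)²) = 0.010950·6832.17325·0.7260/(720·0.07507)
= 1.00485

Final: 1.00485


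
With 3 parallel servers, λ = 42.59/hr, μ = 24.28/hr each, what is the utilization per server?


ρ = λ/(cμ) = 42.59/(3·24.28) = 42.59/72.84 = 0.5847

Final: 0.5847


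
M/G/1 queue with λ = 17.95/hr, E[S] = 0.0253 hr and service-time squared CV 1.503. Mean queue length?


ρ = λ·E[S] = 17.95·0.0253 = 0.4541
Lq = ρ²(1+C_s²)/(2(1−ρ)) = 0.2062·(1+1.503)/(2·0.5459)
= 0.2062·2.5030/1.0917 = 0.47284

Final: 0.47284


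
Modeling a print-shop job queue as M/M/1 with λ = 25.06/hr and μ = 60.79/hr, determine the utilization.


ρ = λ/μ = 25.06/60.79 = 0.4122

Final: 0.4122


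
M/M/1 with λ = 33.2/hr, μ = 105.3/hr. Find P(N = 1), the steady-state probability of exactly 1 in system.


ρ = 33.2/105.3 = 0.3153
P_n = (1−ρ)·ρ^n = (1 − 0.3153)·0.3153^1 = 0.6847·0.315290 = 0.215882

Final: 0.215882


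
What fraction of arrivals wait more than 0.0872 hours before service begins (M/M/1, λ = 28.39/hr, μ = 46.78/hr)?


ρ = 28.39/46.78 = 0.6069
P(Wq > t) = ρ·e^{−(μ−λ)t} = 0.6069·e^{−1.6036}
= 0.6069·0.201169 = 0.122086

Final: 0.122086


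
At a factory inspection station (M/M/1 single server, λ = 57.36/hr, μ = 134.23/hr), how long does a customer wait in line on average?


ρ = 57.36/134.23 = 0.4273
Wq = ρ/(μ−λ) = 0.4273/(134.23 − 57.36) = 0.4273/76.87 = 0.005559 hr

Final: 0.005559 hr


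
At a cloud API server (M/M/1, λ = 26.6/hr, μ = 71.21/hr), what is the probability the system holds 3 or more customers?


ρ = 26.6/71.21 = 0.3735
P(N ≥ n) = ρ^n = 0.3735^3 = 0.052122

Final: 0.052122


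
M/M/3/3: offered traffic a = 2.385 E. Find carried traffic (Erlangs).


B(3,2.385) = 0.266316 (Erlang-B)
Carried load = a(1 − B) = 2.385·(1 − 0.266316) = 2.385·0.733684 = 1.7498 E

Final: 1.7498 Erlangs


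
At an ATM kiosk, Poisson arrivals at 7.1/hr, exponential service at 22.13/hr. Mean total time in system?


W = 1/(μ−λ) = 1/(22.13 − 7.1) = 1/15.03 = 0.06653 hr

Final: 0.06653 hr


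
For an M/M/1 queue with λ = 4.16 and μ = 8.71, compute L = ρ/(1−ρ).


ρ = λ/μ = 4.16/8.71 = 0.4776
L = ρ/(1−ρ) = 0.4776/(1 − 0.4776) = 0.4776/0.5224 = 0.9143

Final: 0.9143


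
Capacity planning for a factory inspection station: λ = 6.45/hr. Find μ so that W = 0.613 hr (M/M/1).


W = 1/(μ−λ) ⇒ μ − λ = 1/W = 1/0.613 = 1.6313
μ = λ + 1/W = 6.45 + 1.6313 = 8.0813 per hr

Final: 8.0813 /hr


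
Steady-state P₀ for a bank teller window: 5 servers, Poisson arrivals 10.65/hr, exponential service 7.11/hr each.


a = λ/μ = 10.65/7.11 = 1.4979; ρ = a/c = 0.2996
Σ_{k=0}^{4} a^k/k! (terms k=0..4) = 1.00000 + 1.49789 + 1.12184 + 0.56013 + 0.20975 = 4.38961
Tail: a^5/(5!(1−ρ)) = 7.54050/(120·0.7004) = 0.08971
P₀ = 1/(4.38961 + 0.08971) = 1/4.47932 = 0.223248

Final: 0.223248


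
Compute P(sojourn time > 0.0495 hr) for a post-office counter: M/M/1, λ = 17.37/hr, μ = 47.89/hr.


W ~ Exponential(μ−λ) for M/M/1.
μ − λ = 47.89 − 17.37 = 30.5200
P(W > t) = e^{−(μ−λ)t} = e^{−1.5107} = 0.220747

Final: 0.220747


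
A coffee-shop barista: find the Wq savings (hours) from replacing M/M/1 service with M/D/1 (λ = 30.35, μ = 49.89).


ρ = 30.35/49.89 = 0.6083
Wq(M/M/1) = ρ/(μ−λ) = 0.6083/19.54 = 0.03113 hr
Wq(M/D/1) = ρ/(2(μ−λ)) = 0.01557 hr
Savings = 0.03113 − 0.01557 = 0.01557 hr

Final: 0.01557 hr


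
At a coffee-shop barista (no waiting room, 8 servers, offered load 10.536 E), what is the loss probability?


B(c,a) = (a^c/c!) / Σ_{k=0}^{c} a^k/k!
a^8/8! = 3766.045582
Σ terms (k=0..8): 1.00000 + 10.53600 + 55.50365 + 194.92881 + 513.44249 + 1081.92602 + 1899.86208 + 2859.56384 + 3766.04558 = 10382.808475
B = 3766.045582/10382.808475 = 0.362719

Final: 0.362719


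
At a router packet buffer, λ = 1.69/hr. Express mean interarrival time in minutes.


Mean interarrival time = 1/λ = 1/1.69 hour = 0.59172 hour
In minutes: 0.59172 × 60 = 35.5030 min

Final: 35.5030 min


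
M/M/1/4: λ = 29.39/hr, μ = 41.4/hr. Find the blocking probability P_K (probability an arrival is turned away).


ρ = λ/μ = 29.39/41.4 = 0.7099
P_K = (1−ρ)ρ^K/(1−ρ^(K+1)) = (0.2901·0.253979)/(1 − 0.180300)
= 0.073678/0.819700 = 0.089885

Final: 0.089885


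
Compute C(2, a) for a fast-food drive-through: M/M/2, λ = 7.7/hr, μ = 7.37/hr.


a = λ/μ = 1.0448; ρ = a/2 = 0.5224
P₀ = 0.313725 (from M/M/c formula)
C(c,a) = [a^c/(c!(1−ρ))]·P₀ = [1.09156/(2·0.4776)]·0.313725
= 1.14272·0.313725 = 0.358502

Final: 0.358502


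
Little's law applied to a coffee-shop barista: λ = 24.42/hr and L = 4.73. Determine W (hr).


W = L/λ = 4.73/24.42 = 0.1937 hr

Final: 0.1937 hr


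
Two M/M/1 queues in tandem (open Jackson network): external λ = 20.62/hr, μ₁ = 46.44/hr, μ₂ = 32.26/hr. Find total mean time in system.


Each node sees arrival rate λ = 20.62/hr (tandem ⇒ throughput preserved).
W₁ = 1/(μ₁−λ) = 1/(46.44−20.62) = 0.03873 hr
W₂ = 1/(μ₂−λ) = 1/(32.26−20.62) = 0.08591 hr
W_total = W₁ + W₂ = 0.03873 + 0.08591 = 0.12464 hr

Final: 0.12464 hr


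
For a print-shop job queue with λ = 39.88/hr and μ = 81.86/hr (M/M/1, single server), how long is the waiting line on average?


ρ = 39.88/81.86 = 0.4872
Lq = ρ²/(1−ρ) = 0.2373/0.5128 = 0.4628

Final: 0.4628


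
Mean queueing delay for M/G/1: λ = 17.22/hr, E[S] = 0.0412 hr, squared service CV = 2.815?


ρ = λ·E[S] = 17.22·0.0412 = 0.7095
E[S²] = E[S]²(1+C_s²) = 0.0412²·(1+2.815) = 0.006476
Wq = λ·E[S²]/(2(1−ρ)) = 17.22·0.006476/(2·0.2905) = 0.19191 hr

Final: 0.19191 hr


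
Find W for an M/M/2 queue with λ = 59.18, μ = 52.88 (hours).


a = 1.1191; ρ = 0.5596; P₀ = 0.282406
Lq = P₀·a^c·ρ/(c!(1−ρ)²) = 0.51016
Wq = Lq/λ = 0.51016/59.18 = 0.008621 hr
W = Wq + 1/μ = 0.008621 + 0.01891 = 0.02753 hr

Final: 0.02753 hr


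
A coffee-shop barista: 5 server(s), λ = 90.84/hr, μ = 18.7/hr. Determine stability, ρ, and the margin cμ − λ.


Total capacity cμ = 5·18.7 = 93.50/hr
ρ = λ/(cμ) = 90.84/93.50 = 0.9716
Stable ⇔ ρ < 1: YES
Spare capacity = cμ − λ = 93.50 − 90.84 = 2.66/hr

Final: ρ = 0.9716; stable; margin = 2.66/hr


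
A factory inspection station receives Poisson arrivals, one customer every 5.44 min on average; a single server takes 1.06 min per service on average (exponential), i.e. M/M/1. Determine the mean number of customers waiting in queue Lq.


λ = 60/5.44 = 11.0294 /hr
μ = 60/1.06 = 56.6038 /hr
ρ = λ/μ = 11.0294/56.6038 = 0.1949
Lq = ρ²/(1−ρ) = 0.03797/0.8051 = 0.04716

Final: 0.04716


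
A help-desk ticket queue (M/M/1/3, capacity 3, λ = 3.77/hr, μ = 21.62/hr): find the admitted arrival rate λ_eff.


ρ = 0.1744; P_K = (1−ρ)ρ^3/(1−ρ^4) = 0.004382
λ_eff = λ(1 − P_K) = 3.77·(1 − 0.004382) = 3.77·0.995618 = 3.7535 /hr

Final: 3.7535 /hr


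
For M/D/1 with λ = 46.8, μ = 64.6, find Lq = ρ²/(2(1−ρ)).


ρ = 46.8/64.6 = 0.7245
M/D/1: Lq = ρ²/(2(1−ρ)) = 0.5248/(2·0.2755) = 0.95238

Final: 0.95238


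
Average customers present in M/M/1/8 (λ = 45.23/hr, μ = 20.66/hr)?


ρ = 45.23/20.66 = 2.1893
L = ρ[1 − (K+1)ρ^K + Kρ^(K+1)] / [(1−ρ)(1−ρ^(K+1))]
Numerator: 2.1893·(1 − 9·527.679430 + 8·1155.224618) = 9837.814145
Denominator: (-1.1893)·(-1154.224618) = 1372.666934
L = 9837.814145/1372.666934 = 7.1669

Final: 7.1669


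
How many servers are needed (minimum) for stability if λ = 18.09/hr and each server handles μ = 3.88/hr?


Stability requires cμ > λ ⇔ c > λ/μ.
λ/μ = 18.09/3.88 = 4.6624
Minimum integer c = ⌊4.6624⌋ + 1 = 5
Check: 5·3.88 = 19.40 > 18.09, while 4·3.88 = 15.52 ≤ 18.09

Final: 5 servers


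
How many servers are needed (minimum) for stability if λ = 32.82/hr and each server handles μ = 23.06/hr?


Stability requires cμ > λ ⇔ c > λ/μ.
λ/μ = 32.82/23.06 = 1.4232
Minimum integer c = ⌊1.4232⌋ + 1 = 2
Check: 2·23.06 = 46.12 > 32.82, while 1·23.06 = 23.06 ≤ 32.82

Final: 2 servers


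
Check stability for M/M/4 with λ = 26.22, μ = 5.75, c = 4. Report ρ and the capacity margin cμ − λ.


Total capacity cμ = 4·5.75 = 23.00/hr
ρ = λ/(cμ) = 26.22/23.00 = 1.1400
Stable ⇔ ρ < 1: NO
Spare capacity = cμ − λ = 23.00 − 26.22 = -3.22/hr

Final: ρ = 1.1400; unstable; margin = -3.22/hr


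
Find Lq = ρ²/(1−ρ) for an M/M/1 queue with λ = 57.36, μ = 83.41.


ρ = 57.36/83.41 = 0.6877
Lq = ρ²/(1−ρ) = 0.4729/0.3123 = 1.5142

Final: 1.5142


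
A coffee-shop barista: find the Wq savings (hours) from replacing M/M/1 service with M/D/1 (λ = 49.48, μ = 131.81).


ρ = 49.48/131.81 = 0.3754
Wq(M/M/1) = ρ/(μ−λ) = 0.3754/82.33 = 0.004560 hr
Wq(M/D/1) = ρ/(2(μ−λ)) = 0.002280 hr
Savings = 0.004560 − 0.002280 = 0.002280 hr

Final: 0.002280 hr


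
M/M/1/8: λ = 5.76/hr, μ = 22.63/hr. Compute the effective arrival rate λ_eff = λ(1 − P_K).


ρ = 0.2545; P_K = (1−ρ)ρ^8/(1−ρ^9) = 0.00001313
λ_eff = λ(1 − P_K) = 5.76·(1 − 0.00001313) = 5.76·0.999987 = 5.7599 /hr

Final: 5.7599 /hr


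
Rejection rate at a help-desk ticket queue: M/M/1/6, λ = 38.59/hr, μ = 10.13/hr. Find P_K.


ρ = λ/μ = 38.59/10.13 = 3.8095
P_K = (1−ρ)ρ^K/(1−ρ^(K+1)) = (-2.8095·3056.271976)/(1 − 11642.797192)
= -8586.525216/-11641.797192 = 0.737560

Final: 0.737560


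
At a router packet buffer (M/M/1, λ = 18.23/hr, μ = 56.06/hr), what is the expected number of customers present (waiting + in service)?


ρ = λ/μ = 18.23/56.06 = 0.3252
L = ρ/(1−ρ) = 0.3252/(1 − 0.3252) = 0.3252/0.6748 = 0.4819

Final: 0.4819


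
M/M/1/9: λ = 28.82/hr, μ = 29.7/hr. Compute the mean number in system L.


ρ = 28.82/29.7 = 0.9704
L = ρ[1 − (K+1)ρ^K + Kρ^(K+1)] / [(1−ρ)(1−ρ^(K+1))]
Numerator: 0.9704·(1 − 10·0.762848 + 9·0.740245) = 0.032727
Denominator: (0.02963)·(0.259755) = 0.007696
L = 0.032727/0.007696 = 4.2522

Final: 4.2522
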